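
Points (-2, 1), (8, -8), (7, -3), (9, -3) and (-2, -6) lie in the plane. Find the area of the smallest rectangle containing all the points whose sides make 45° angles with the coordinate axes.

133

In coordinates u = x + y, v = x − y the rectangle is axis-aligned; the map (x,y)→(u,v) scales areas by 2.
u-values: -1, 0, 4, 6, -8; range = 6 − (-8) = 14.
v-values: -3, 16, 10, 12, 4; range = 16 − (-3) = 19.
Area = (14 × 19) / 2 = 133.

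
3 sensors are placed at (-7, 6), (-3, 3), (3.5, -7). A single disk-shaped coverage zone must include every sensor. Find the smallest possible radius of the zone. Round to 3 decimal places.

Call the three points A, B, C in the order given.
Side lengths²: AB² = 25, AC² = 279.25, BC² = 142.25.
Since AC² = 279.25 ≥ 142.25 + 25 = 167.25, the angle opposite AC is not acute, so the smallest enclosing circle has AC as diameter.
Centre = midpoint of AC = (-1.75, -0.5), r² = 279.25/4 = 69.8125.
r = √(69.8125) ≈ 8.355.

8.355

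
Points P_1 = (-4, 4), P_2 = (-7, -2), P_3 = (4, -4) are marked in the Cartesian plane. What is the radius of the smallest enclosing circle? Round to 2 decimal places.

5.89

Side lengths²: P_1P_2² = 45, P_1P_3² = 128, P_2P_3² = 125.
Since P_1P_3² = 128 < 125 + 45 = 170, the triangle is acute, so the smallest enclosing circle is the circumcircle.
Circumcentre = (-7/6, -7/6), r² = 625/18.
r = √(625/18) ≈ 5.89.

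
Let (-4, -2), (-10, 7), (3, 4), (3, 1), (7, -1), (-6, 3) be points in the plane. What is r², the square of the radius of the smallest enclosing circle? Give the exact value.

88.25

The minimum enclosing circle of a finite set is fixed by two of the points (as a diameter) or three (as a circumcircle).
The farthest pair is (-10, 7)–(7, -1) with squared distance 353. The circle on this segment as diameter has centre (-1.5, 3) and r² = 353/4 = 88.25.
Check (-4, -2): distance² to centre = 31.25 ≤ 88.25, so it lies inside.
All remaining points lie in this disk, and no smaller disk contains both endpoints, so this is the minimum enclosing circle.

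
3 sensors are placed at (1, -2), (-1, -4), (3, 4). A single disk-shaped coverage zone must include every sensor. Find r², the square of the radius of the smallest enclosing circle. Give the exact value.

Call the three points A, B, C in the order given.
Side lengths²: AB² = 8, AC² = 40, BC² = 80.
Since BC² = 80 ≥ 40 + 8 = 48, the angle opposite BC is not acute, so the smallest enclosing circle has BC as diameter.
Centre = midpoint of BC = (1, 0), r² = 80/4 = 20.

20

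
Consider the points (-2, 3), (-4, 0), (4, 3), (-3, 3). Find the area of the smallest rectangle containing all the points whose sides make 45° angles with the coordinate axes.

38.5

In coordinates u = x + y, v = x − y the rectangle is axis-aligned; the map (x,y)→(u,v) scales areas by 2.
u-values: 1, -4, 7, 0; range = 7 − (-4) = 11.
v-values: -5, -4, 1, -6; range = 1 − (-6) = 7.
Area = (11 × 7) / 2 = 38.5.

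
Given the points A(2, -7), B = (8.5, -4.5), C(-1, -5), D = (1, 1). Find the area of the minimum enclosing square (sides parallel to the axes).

The bounding box has width 9.5 and height 8.
An axis-aligned square enclosing the set must have side ≥ max(width, height).
So the minimum side is max(9.5, 8) = 9.5.
Area = 9.5² = 90.25.

90.25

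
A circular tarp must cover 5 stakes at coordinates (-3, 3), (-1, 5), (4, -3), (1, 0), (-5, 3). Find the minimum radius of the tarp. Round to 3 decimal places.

A smallest enclosing disk is always determined by at most three of the input points on its boundary.
The farthest pair is (4, -3)–(-5, 3) with squared distance 117. The circle on this segment as diameter has centre (-0.5, 0) and r² = 117/4 = 29.25.
Check (-3, 3): distance² to centre = 15.25 ≤ 29.25, so it lies inside.
All remaining points lie in this disk, and no smaller disk contains both endpoints, so this is the minimum enclosing circle.
r = √(29.25) ≈ 5.408.

5.408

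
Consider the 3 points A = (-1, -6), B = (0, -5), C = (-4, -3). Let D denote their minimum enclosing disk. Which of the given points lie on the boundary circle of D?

Side lengths²: AB² = 2, AC² = 18, BC² = 20.
Since BC² = 20 ≥ 18 + 2 = 20, the angle opposite BC is not acute, so the smallest enclosing circle has BC as diameter.
Centre = midpoint of BC = (-2, -4), r² = 20/4 = 5.
The points at distance exactly r from the centre are A, B, C — 3 points.

A, B, C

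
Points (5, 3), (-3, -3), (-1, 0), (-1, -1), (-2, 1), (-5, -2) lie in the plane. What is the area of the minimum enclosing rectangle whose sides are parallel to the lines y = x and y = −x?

In coordinates u = x + y, v = x − y the rectangle is axis-aligned; the map (x,y)→(u,v) scales areas by 2.
u-values: 8, -6, -1, -2, -1, -7; range = 8 − (-7) = 15.
v-values: 2, 0, -1, 0, -3, -3; range = 2 − (-3) = 5.
Area = (15 × 5) / 2 = 37.5.

37.5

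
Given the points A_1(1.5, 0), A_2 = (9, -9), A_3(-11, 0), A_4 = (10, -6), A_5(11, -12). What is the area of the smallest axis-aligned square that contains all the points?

The bounding box has width 22 and height 12.
An axis-aligned square enclosing the set must have side ≥ max(width, height).
So the minimum side is max(22, 12) = 22.
Area = 22² = 484.

484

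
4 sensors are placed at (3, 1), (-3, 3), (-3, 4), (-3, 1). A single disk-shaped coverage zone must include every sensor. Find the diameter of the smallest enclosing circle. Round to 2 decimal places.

The minimum enclosing circle of a finite set is fixed by two of the points (as a diameter) or three (as a circumcircle).
The farthest pair is (3, 1)–(-3, 4) with squared distance 45. The circle on this segment as diameter has centre (0, 2.5) and r² = 45/4 = 11.25.
Check (-3, 3): distance² to centre = 9.25 ≤ 11.25, so it lies inside.
All remaining points lie in this disk, and no smaller disk contains both endpoints, so this is the minimum enclosing circle.
Diameter = 2r = 2√(11.25) ≈ 6.71.

6.71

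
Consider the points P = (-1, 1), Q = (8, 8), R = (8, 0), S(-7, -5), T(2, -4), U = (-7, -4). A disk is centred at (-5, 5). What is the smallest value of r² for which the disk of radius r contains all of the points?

The required radius is the distance from (-5, 5) to the farthest point.
Squared distances: 32, 178, 194, 104, 130, 85.
Maximum is 194, attained at R.

194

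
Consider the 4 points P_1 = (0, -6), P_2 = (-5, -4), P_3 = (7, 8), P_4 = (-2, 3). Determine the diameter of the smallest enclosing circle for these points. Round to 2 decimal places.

The minimum enclosing circle of a finite set is fixed by two of the points (as a diameter) or three (as a circumcircle).
The farthest pair is P_2–P_3 with squared distance 288. The circle on this segment as diameter has centre (1, 2) and r² = 288/4 = 72.
Check P_1: distance² to centre = 65 ≤ 72, so it lies inside.
All remaining points lie in this disk, and no smaller disk contains both endpoints, so this is the minimum enclosing circle.
Diameter = 2r = 2√72 ≈ 16.97.

16.97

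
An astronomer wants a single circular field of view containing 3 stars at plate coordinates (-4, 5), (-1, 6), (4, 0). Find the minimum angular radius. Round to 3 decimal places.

4.717

Call the three points A, B, C in the order given.
Side lengths²: AB² = 10, AC² = 89, BC² = 61.
Since AC² = 89 ≥ 61 + 10 = 71, the angle opposite AC is not acute, so the smallest enclosing circle has AC as diameter.
Centre = midpoint of AC = (0, 2.5), r² = 89/4 = 22.25.
r = √(22.25) ≈ 4.717.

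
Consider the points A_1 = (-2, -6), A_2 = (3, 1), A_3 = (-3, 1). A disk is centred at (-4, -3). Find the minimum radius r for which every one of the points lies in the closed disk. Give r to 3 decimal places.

The required radius is the distance from (-4, -3) to the farthest point.
Squared distances: 13, 65, 17.
Maximum is 65, attained at A_2.
r = √65 ≈ 8.062.

8.062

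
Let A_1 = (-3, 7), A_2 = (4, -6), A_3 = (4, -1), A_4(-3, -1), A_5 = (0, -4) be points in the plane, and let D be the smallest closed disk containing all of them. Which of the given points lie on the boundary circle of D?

By Welzl's lemma the MEC is supported by two points (diametrically opposite) or three points (on a circumcircle).
The farthest pair is A_1–A_2 with squared distance 218. The circle on this segment as diameter has centre (0.5, 0.5) and r² = 218/4 = 54.5.
Check A_3: distance² to centre = 14.5 ≤ 54.5, so it lies inside.
All remaining points lie in this disk, and no smaller disk contains both endpoints, so this is the minimum enclosing circle.
The points at distance exactly r from the centre are A_1, A_2 — 2 points.

A_1, A_2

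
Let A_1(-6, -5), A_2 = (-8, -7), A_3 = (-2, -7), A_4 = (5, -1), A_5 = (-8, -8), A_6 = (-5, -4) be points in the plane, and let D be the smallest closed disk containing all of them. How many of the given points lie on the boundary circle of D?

By Welzl's lemma the MEC is supported by two points (diametrically opposite) or three points (on a circumcircle).
The farthest pair is A_4–A_5 with squared distance 218. The circle on this segment as diameter has centre (-1.5, -4.5) and r² = 218/4 = 54.5.
Check A_1: distance² to centre = 20.5 ≤ 54.5, so it lies inside.
All remaining points lie in this disk, and no smaller disk contains both endpoints, so this is the minimum enclosing circle.
The points at distance exactly r from the centre are A_4, A_5 — 2 points.

2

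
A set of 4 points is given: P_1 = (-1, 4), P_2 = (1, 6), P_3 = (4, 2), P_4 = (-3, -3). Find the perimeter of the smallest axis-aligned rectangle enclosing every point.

Width = max x − min x = 4 − (-3) = 7.
Height = max y − min y = 6 − (-3) = 9.
Perimeter = 2(7 + 9) = 32.

32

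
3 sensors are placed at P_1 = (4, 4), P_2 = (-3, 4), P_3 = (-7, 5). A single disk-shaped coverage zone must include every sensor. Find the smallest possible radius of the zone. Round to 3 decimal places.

Side lengths²: P_1P_2² = 49, P_1P_3² = 122, P_2P_3² = 17.
Since P_1P_3² = 122 ≥ 49 + 17 = 66, the angle opposite P_1P_3 is not acute, so the smallest enclosing circle has P_1P_3 as diameter.
Centre = midpoint of P_1P_3 = (-1.5, 4.5), r² = 122/4 = 30.5.
r = √(30.5) ≈ 5.523.

5.523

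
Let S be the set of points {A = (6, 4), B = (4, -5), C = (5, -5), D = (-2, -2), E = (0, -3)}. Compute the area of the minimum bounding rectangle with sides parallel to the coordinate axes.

72

x ranges over [-2, 6], width 8.
y ranges over [-5, 4], height 9.
Area = 8 × 9 = 72.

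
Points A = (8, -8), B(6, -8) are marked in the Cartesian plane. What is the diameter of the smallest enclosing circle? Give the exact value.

The smallest circle enclosing two points has them as diameter endpoints.
Centre = midpoint = (7, -8); r² = |AB|²/4 = 4/4 = 1.
Diameter = 2r = 2√1 = 2.

2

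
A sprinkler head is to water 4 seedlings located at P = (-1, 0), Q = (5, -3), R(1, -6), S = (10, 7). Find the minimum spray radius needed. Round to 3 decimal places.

7.906

The minimum enclosing circle of a finite set is fixed by two of the points (as a diameter) or three (as a circumcircle).
The farthest pair is R–S with squared distance 250. The circle on this segment as diameter has centre (5.5, 0.5) and r² = 250/4 = 62.5.
Check P: distance² to centre = 42.5 ≤ 62.5, so it lies inside.
All remaining points lie in this disk, and no smaller disk contains both endpoints, so this is the minimum enclosing circle.
r = √(62.5) ≈ 7.906.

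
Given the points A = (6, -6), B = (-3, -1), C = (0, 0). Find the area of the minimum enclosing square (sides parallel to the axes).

The bounding box has width 9 and height 6.
An axis-aligned square enclosing the set must have side ≥ max(width, height).
So the minimum side is max(9, 6) = 9.
Area = 9² = 81.

81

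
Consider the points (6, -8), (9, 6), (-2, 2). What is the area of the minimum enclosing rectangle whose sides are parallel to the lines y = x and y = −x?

In coordinates u = x + y, v = x − y the rectangle is axis-aligned; the map (x,y)→(u,v) scales areas by 2.
u-values: -2, 15, 0; range = 15 − (-2) = 17.
v-values: 14, 3, -4; range = 14 − (-4) = 18.
Area = (17 × 18) / 2 = 153.

153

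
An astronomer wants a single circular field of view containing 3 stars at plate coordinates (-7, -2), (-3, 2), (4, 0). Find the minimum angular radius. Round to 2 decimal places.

5.59

Call the three points A, B, C in the order given.
Side lengths²: AB² = 32, AC² = 125, BC² = 53.
Since AC² = 125 ≥ 53 + 32 = 85, the angle opposite AC is not acute, so the smallest enclosing circle has AC as diameter.
Centre = midpoint of AC = (-1.5, -1), r² = 125/4 = 31.25.
r = √(31.25) ≈ 5.59.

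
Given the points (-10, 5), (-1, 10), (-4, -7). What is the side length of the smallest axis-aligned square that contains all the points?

The bounding box has width 9 and height 17.
An axis-aligned square enclosing the set must have side ≥ max(width, height).
So the minimum side is max(9, 17) = 17.

17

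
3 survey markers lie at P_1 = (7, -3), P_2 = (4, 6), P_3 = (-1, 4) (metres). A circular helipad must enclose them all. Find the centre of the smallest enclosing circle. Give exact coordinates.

(109/34, 25/34)

Side lengths²: P_1P_2² = 90, P_1P_3² = 113, P_2P_3² = 29.
Since P_1P_3² = 113 < 90 + 29 = 119, the triangle is acute, so the smallest enclosing circle is the circumcircle.
Circumcentre = (109/34, 25/34), r² = 16385/578.
Centre = (109/34, 25/34).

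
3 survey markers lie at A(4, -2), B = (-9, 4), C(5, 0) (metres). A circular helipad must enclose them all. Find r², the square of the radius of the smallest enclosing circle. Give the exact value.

Side lengths²: AB² = 205, AC² = 5, BC² = 212.
Since BC² = 212 ≥ 205 + 5 = 210, the angle opposite BC is not acute, so the smallest enclosing circle has BC as diameter.
Centre = midpoint of BC = (-2, 2), r² = 212/4 = 53.

53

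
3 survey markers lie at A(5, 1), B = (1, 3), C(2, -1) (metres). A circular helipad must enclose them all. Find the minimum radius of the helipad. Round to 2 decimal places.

Side lengths²: AB² = 20, AC² = 13, BC² = 17.
Since AB² = 20 < 17 + 13 = 30, the triangle is acute, so the smallest enclosing circle is the circumcircle.
Circumcentre = (37/14, 9/7), r² = 1105/196.
r = √(1105/196) ≈ 2.37.

2.37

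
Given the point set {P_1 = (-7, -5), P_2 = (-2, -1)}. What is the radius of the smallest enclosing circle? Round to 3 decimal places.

3.202

The smallest circle enclosing two points has them as diameter endpoints.
Centre = midpoint = (-4.5, -3); r² = |P_1P_2|²/4 = 41/4 = 10.25.
r = √(10.25) ≈ 3.202.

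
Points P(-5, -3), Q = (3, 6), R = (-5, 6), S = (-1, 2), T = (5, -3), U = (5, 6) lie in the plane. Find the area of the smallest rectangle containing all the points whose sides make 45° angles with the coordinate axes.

In coordinates u = x + y, v = x − y the rectangle is axis-aligned; the map (x,y)→(u,v) scales areas by 2.
u-values: -8, 9, 1, 1, 2, 11; range = 11 − (-8) = 19.
v-values: -2, -3, -11, -3, 8, -1; range = 8 − (-11) = 19.
Area = (19 × 19) / 2 = 180.5.

180.5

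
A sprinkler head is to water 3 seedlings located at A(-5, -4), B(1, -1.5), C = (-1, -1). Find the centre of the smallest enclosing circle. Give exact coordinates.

Side lengths²: AB² = 42.25, AC² = 25, BC² = 4.25.
Since AB² = 42.25 ≥ 25 + 4.25 = 29.25, the angle opposite AB is not acute, so the smallest enclosing circle has AB as diameter.
Centre = midpoint of AB = (-2, -2.75), r² = 42.25/4 = 10.5625.
Centre = (-2, -2.75).

(-2, -2.75)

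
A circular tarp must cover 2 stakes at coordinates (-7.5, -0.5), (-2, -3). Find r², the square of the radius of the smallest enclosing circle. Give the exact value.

9.125

The smallest circle enclosing two points has them as diameter endpoints.
Centre = midpoint = (-4.75, -1.75); r² = |(-7.5, -0.5)−(-2, -3)|²/4 = 36.5/4 = 9.125.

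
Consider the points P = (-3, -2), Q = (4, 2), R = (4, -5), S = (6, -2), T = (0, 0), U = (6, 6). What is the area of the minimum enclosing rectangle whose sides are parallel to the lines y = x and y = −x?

85

In coordinates u = x + y, v = x − y the rectangle is axis-aligned; the map (x,y)→(u,v) scales areas by 2.
u-values: -5, 6, -1, 4, 0, 12; range = 12 − (-5) = 17.
v-values: -1, 2, 9, 8, 0, 0; range = 9 − (-1) = 10.
Area = (17 × 10) / 2 = 85.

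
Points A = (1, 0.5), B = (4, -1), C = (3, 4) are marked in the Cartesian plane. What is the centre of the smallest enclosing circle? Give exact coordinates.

Side lengths²: AB² = 11.25, AC² = 16.25, BC² = 26.
Since BC² = 26 < 16.25 + 11.25 = 27.5, the triangle is acute, so the smallest enclosing circle is the circumcircle.
Circumcentre = (121/36, 53/36), r² = 4225/648.
Centre = (121/36, 53/36).

(121/36, 53/36)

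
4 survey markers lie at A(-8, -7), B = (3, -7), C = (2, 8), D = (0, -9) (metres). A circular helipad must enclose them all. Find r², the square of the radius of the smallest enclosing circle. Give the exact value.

64753/784

A smallest enclosing disk is always determined by at most three of the input points on its boundary.
The minimum enclosing circle is determined by three boundary points: A, C, D.
Their circumcentre is (-57/28, -1/7) with r² = 64753/784.
The farthest remaining point B is at distance² 56745/784 ≤ 64753/784.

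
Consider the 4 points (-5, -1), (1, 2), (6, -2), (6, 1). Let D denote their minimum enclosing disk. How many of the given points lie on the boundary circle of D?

3

By Welzl's lemma the MEC is supported by two points (diametrically opposite) or three points (on a circumcircle).
The minimum enclosing circle is determined by three boundary points: (-5, -1), (6, -2), (6, 1).
Their circumcentre is (13/22, -0.5) with r² = 7625/242.
The farthest remaining point (1, 2) is at distance² 1553/242 ≤ 7625/242.
The points at distance exactly r from the centre are (-5, -1), (6, -2), (6, 1) — 3 points.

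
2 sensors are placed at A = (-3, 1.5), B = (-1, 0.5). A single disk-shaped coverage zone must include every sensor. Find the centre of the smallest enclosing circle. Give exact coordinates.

(-2, 1)

The smallest circle enclosing two points has them as diameter endpoints.
Centre = midpoint = (-2, 1); r² = |AB|²/4 = 5/4 = 1.25.
Centre = (-2, 1).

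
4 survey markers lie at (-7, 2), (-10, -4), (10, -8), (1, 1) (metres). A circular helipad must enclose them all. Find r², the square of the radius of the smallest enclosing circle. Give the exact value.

The minimum enclosing circle is determined by three boundary points: (-7, 2), (-10, -4), (10, -8).
Their circumcentre is (3/22, -117/22) with r² = 25285/242.
The farthest remaining point (1, 1) is at distance² 9841/242 ≤ 25285/242.

25285/242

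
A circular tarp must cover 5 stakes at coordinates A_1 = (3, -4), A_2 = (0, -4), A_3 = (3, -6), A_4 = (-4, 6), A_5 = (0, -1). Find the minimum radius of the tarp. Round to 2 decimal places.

6.95

The farthest pair is A_3–A_4 with squared distance 193. The circle on this segment as diameter has centre (-0.5, 0) and r² = 193/4 = 48.25.
Check A_1: distance² to centre = 28.25 ≤ 48.25, so it lies inside.
All remaining points lie in this disk, and no smaller disk contains both endpoints, so this is the minimum enclosing circle.
r = √(48.25) ≈ 6.95.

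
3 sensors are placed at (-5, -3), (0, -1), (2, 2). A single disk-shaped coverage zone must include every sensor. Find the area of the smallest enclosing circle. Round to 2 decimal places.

58.12

Call the three points A, B, C in the order given.
Side lengths²: AB² = 29, AC² = 74, BC² = 13.
Since AC² = 74 ≥ 29 + 13 = 42, the angle opposite AC is not acute, so the smallest enclosing circle has AC as diameter.
Centre = midpoint of AC = (-1.5, -0.5), r² = 74/4 = 18.5.
Area = π·r² = π·18.5 ≈ 58.12.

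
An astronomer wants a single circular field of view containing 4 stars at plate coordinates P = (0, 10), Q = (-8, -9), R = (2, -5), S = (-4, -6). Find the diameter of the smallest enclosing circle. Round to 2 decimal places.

The minimum enclosing circle of a finite set is fixed by two of the points (as a diameter) or three (as a circumcircle).
The farthest pair is P–Q with squared distance 425. The circle on this segment as diameter has centre (-4, 0.5) and r² = 425/4 = 106.25.
Check R: distance² to centre = 66.25 ≤ 106.25, so it lies inside.
All remaining points lie in this disk, and no smaller disk contains both endpoints, so this is the minimum enclosing circle.
Diameter = 2r = 2√(106.25) ≈ 20.62.

20.62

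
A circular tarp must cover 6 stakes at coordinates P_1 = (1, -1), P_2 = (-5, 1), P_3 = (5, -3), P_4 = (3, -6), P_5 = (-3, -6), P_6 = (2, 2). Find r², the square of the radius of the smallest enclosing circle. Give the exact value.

42601/1444

The minimum enclosing circle of a finite set is fixed by two of the points (as a diameter) or three (as a circumcircle).
The minimum enclosing circle is determined by three boundary points: P_2, P_3, P_4.
Their circumcentre is (-5/19, -63/38) with r² = 42601/1444.
The farthest remaining point P_5 is at distance² 38041/1444 ≤ 42601/1444.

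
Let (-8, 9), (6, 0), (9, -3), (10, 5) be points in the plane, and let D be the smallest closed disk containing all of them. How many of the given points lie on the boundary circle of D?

The minimum enclosing circle of a finite set is fixed by two of the points (as a diameter) or three (as a circumcircle).
The farthest pair is (-8, 9)–(9, -3) with squared distance 433. The circle on this segment as diameter has centre (0.5, 3) and r² = 433/4 = 108.25.
Check (6, 0): distance² to centre = 39.25 ≤ 108.25, so it lies inside.
All remaining points lie in this disk, and no smaller disk contains both endpoints, so this is the minimum enclosing circle.
The points at distance exactly r from the centre are (-8, 9), (9, -3) — 2 points.

2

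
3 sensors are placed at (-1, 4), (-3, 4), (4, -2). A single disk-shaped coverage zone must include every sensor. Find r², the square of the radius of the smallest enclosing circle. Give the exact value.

21.25

Call the three points A, B, C in the order given.
Side lengths²: AB² = 4, AC² = 61, BC² = 85.
Since BC² = 85 ≥ 61 + 4 = 65, the angle opposite BC is not acute, so the smallest enclosing circle has BC as diameter.
Centre = midpoint of BC = (0.5, 1), r² = 85/4 = 21.25.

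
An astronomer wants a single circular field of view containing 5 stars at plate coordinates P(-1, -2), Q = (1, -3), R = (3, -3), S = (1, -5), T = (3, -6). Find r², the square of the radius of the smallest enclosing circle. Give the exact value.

By Welzl's lemma the MEC is supported by two points (diametrically opposite) or three points (on a circumcircle).
The farthest pair is P–T with squared distance 32. The circle on this segment as diameter has centre (1, -4) and r² = 32/4 = 8.
Check Q: distance² to centre = 1 ≤ 8, so it lies inside.
All remaining points lie in this disk, and no smaller disk contains both endpoints, so this is the minimum enclosing circle.

8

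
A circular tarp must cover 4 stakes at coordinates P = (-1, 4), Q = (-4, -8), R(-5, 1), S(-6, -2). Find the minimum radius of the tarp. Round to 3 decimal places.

6.185

By Welzl's lemma the MEC is supported by two points (diametrically opposite) or three points (on a circumcircle).
The farthest pair is P–Q with squared distance 153. The circle on this segment as diameter has centre (-2.5, -2) and r² = 153/4 = 38.25.
Check R: distance² to centre = 15.25 ≤ 38.25, so it lies inside.
All remaining points lie in this disk, and no smaller disk contains both endpoints, so this is the minimum enclosing circle.
r = √(38.25) ≈ 6.185.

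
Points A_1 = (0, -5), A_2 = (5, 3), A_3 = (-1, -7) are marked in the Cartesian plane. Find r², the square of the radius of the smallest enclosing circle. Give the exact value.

Side lengths²: A_1A_2² = 89, A_1A_3² = 5, A_2A_3² = 136.
Since A_2A_3² = 136 ≥ 89 + 5 = 94, the angle opposite A_2A_3 is not acute, so the smallest enclosing circle has A_2A_3 as diameter.
Centre = midpoint of A_2A_3 = (2, -2), r² = 136/4 = 34.

34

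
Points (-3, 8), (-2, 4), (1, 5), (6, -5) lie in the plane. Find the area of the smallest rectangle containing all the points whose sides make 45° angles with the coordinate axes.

55

In coordinates u = x + y, v = x − y the rectangle is axis-aligned; the map (x,y)→(u,v) scales areas by 2.
u-values: 5, 2, 6, 1; range = 6 − 1 = 5.
v-values: -11, -6, -4, 11; range = 11 − (-11) = 22.
Area = (5 × 22) / 2 = 55.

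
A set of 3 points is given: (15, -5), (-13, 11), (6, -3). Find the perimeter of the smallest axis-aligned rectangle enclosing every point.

Width = max x − min x = 15 − (-13) = 28.
Height = max y − min y = 11 − (-5) = 16.
Perimeter = 2(28 + 16) = 88.

88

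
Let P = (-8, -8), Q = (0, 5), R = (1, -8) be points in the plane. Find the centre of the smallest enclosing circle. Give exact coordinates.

Side lengths²: PQ² = 233, PR² = 81, QR² = 170.
Since PQ² = 233 < 170 + 81 = 251, the triangle is acute, so the smallest enclosing circle is the circumcircle.
Circumcentre = (-3.5, -47/26), r² = 19805/338.
Centre = (-3.5, -47/26).

(-3.5, -47/26)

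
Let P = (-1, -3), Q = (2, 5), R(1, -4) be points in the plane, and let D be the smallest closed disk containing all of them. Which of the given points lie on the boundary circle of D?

Side lengths²: PQ² = 73, PR² = 5, QR² = 82.
Since QR² = 82 ≥ 73 + 5 = 78, the angle opposite QR is not acute, so the smallest enclosing circle has QR as diameter.
Centre = midpoint of QR = (1.5, 0.5), r² = 82/4 = 20.5.
The points at distance exactly r from the centre are Q, R — 2 points.

Q, R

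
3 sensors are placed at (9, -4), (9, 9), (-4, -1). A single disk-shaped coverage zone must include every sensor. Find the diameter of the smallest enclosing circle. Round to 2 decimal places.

16.83

Call the three points A, B, C in the order given.
Side lengths²: AB² = 169, AC² = 178, BC² = 269.
Since BC² = 269 < 178 + 169 = 347, the triangle is acute, so the smallest enclosing circle is the circumcircle.
Circumcentre = (95/26, 2.5), r² = 23941/338.
Diameter = 2r = 2√(23941/338) ≈ 16.83.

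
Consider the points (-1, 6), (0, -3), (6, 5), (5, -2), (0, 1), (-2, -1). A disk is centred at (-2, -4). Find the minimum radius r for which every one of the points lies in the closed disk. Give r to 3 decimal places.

12.042

The required radius is the distance from (-2, -4) to the farthest point.
Squared distances: 101, 5, 145, 53, 29, 9.
Maximum is 145, attained at (6, 5).
r = √145 ≈ 12.042.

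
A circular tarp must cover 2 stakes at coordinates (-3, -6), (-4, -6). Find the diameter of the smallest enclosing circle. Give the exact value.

1

The smallest circle enclosing two points has them as diameter endpoints.
Centre = midpoint = (-3.5, -6); r² = |(-3, -6)−(-4, -6)|²/4 = 1/4 = 0.25.
Diameter = 2r = 2√(0.25) = 1.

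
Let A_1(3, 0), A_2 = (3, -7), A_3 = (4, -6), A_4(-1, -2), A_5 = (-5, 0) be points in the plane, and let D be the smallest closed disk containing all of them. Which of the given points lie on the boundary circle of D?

A smallest enclosing disk is always determined by at most three of the input points on its boundary.
The farthest pair is A_3–A_5 with squared distance 117. The circle on this segment as diameter has centre (-0.5, -3) and r² = 117/4 = 29.25.
Check A_1: distance² to centre = 21.25 ≤ 29.25, so it lies inside.
All remaining points lie in this disk, and no smaller disk contains both endpoints, so this is the minimum enclosing circle.
The points at distance exactly r from the centre are A_3, A_5 — 2 points.

A_3, A_5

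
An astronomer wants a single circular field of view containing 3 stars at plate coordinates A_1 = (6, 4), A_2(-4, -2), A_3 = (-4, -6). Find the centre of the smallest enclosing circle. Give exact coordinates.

Side lengths²: A_1A_2² = 136, A_1A_3² = 200, A_2A_3² = 16.
Since A_1A_3² = 200 ≥ 136 + 16 = 152, the angle opposite A_1A_3 is not acute, so the smallest enclosing circle has A_1A_3 as diameter.
Centre = midpoint of A_1A_3 = (1, -1), r² = 200/4 = 50.
Centre = (1, -1).

(1, -1)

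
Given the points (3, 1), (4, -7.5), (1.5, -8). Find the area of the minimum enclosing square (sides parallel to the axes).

81

The bounding box has width 2.5 and height 9.
An axis-aligned square enclosing the set must have side ≥ max(width, height).
So the minimum side is max(2.5, 9) = 9.
Area = 9² = 81.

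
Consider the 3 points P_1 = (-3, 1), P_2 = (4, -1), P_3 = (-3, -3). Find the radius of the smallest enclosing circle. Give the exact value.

53/14

Side lengths²: P_1P_2² = 53, P_1P_3² = 16, P_2P_3² = 53.
Since P_2P_3² = 53 < 53 + 16 = 69, the triangle is acute, so the smallest enclosing circle is the circumcircle.
Circumcentre = (3/14, -1), r² = 2809/196.
r = √(2809/196) = 53/14.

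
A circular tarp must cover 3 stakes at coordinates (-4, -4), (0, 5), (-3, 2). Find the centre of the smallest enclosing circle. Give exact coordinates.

Call the three points A, B, C in the order given.
Side lengths²: AB² = 97, AC² = 37, BC² = 18.
Since AB² = 97 ≥ 37 + 18 = 55, the angle opposite AB is not acute, so the smallest enclosing circle has AB as diameter.
Centre = midpoint of AB = (-2, 0.5), r² = 97/4 = 24.25.
Centre = (-2, 0.5).

(-2, 0.5)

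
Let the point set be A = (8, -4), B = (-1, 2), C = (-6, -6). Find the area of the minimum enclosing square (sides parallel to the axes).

196

The bounding box has width 14 and height 8.
An axis-aligned square enclosing the set must have side ≥ max(width, height).
So the minimum side is max(14, 8) = 14.
Area = 14² = 196.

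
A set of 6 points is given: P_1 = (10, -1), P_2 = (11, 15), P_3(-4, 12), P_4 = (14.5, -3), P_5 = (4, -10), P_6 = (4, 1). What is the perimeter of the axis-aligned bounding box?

Width = max x − min x = 14.5 − (-4) = 18.5.
Height = max y − min y = 15 − (-10) = 25.
Perimeter = 2(18.5 + 25) = 87.

87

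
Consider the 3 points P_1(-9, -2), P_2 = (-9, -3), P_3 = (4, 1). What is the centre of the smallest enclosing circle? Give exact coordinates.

Side lengths²: P_1P_2² = 1, P_1P_3² = 178, P_2P_3² = 185.
Since P_2P_3² = 185 ≥ 178 + 1 = 179, the angle opposite P_2P_3 is not acute, so the smallest enclosing circle has P_2P_3 as diameter.
Centre = midpoint of P_2P_3 = (-2.5, -1), r² = 185/4 = 46.25.
Centre = (-2.5, -1).

(-2.5, -1)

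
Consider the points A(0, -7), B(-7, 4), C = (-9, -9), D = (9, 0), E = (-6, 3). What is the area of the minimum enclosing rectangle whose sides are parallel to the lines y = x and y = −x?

270

In coordinates u = x + y, v = x − y the rectangle is axis-aligned; the map (x,y)→(u,v) scales areas by 2.
u-values: -7, -3, -18, 9, -3; range = 9 − (-18) = 27.
v-values: 7, -11, 0, 9, -9; range = 9 − (-11) = 20.
Area = (27 × 20) / 2 = 270.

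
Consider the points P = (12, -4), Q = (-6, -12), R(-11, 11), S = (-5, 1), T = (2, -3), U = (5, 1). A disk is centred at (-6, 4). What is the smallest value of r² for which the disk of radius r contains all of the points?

388

The required radius is the distance from (-6, 4) to the farthest point.
Squared distances: 388, 256, 74, 10, 113, 130.
Maximum is 388, attained at P.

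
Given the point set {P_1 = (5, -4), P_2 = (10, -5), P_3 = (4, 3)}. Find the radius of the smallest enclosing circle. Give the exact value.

5

Side lengths²: P_1P_2² = 26, P_1P_3² = 50, P_2P_3² = 100.
Since P_2P_3² = 100 ≥ 50 + 26 = 76, the angle opposite P_2P_3 is not acute, so the smallest enclosing circle has P_2P_3 as diameter.
Centre = midpoint of P_2P_3 = (7, -1), r² = 100/4 = 25.
r = √25 = 5.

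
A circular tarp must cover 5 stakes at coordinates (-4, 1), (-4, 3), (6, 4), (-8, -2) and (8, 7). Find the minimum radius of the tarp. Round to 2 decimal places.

A smallest enclosing disk is always determined by at most three of the input points on its boundary.
The farthest pair is (-8, -2)–(8, 7) with squared distance 337. The circle on this segment as diameter has centre (0, 2.5) and r² = 337/4 = 84.25.
Check (-4, 1): distance² to centre = 18.25 ≤ 84.25, so it lies inside.
All remaining points lie in this disk, and no smaller disk contains both endpoints, so this is the minimum enclosing circle.
r = √(84.25) ≈ 9.18.

9.18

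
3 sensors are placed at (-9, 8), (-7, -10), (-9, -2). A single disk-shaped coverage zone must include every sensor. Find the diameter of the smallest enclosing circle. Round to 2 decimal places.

Call the three points A, B, C in the order given.
Side lengths²: AB² = 328, AC² = 100, BC² = 68.
Since AB² = 328 ≥ 100 + 68 = 168, the angle opposite AB is not acute, so the smallest enclosing circle has AB as diameter.
Centre = midpoint of AB = (-8, -1), r² = 328/4 = 82.
Diameter = 2r = 2√82 ≈ 18.11.

18.11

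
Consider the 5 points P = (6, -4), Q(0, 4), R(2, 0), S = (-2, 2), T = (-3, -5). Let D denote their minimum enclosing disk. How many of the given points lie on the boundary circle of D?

By Welzl's lemma the MEC is supported by two points (diametrically opposite) or three points (on a circumcircle).
The minimum enclosing circle is determined by three boundary points: P, Q, T.
Their circumcentre is (15/13, -18/13) with r² = 5125/169.
The farthest remaining point S is at distance² 3617/169 ≤ 5125/169.
The points at distance exactly r from the centre are P, Q, T — 3 points.

3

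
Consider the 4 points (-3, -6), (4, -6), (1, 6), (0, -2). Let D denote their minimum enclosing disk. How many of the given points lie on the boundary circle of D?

3

By Welzl's lemma the MEC is supported by two points (diametrically opposite) or three points (on a circumcircle).
The minimum enclosing circle is determined by three boundary points: (-3, -6), (4, -6), (1, 6).
Their circumcentre is (0.5, -0.5) with r² = 42.5.
The farthest remaining point (0, -2) is at distance² 2.5 ≤ 42.5.
The points at distance exactly r from the centre are (-3, -6), (4, -6), (1, 6) — 3 points.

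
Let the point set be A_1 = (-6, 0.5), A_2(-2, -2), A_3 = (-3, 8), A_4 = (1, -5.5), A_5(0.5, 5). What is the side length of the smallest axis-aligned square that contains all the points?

The bounding box has width 7 and height 13.5.
An axis-aligned square enclosing the set must have side ≥ max(width, height).
So the minimum side is max(7, 13.5) = 13.5.

13.5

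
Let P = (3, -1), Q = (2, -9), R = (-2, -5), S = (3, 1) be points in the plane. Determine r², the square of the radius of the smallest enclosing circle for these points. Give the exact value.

The minimum enclosing circle of a finite set is fixed by two of the points (as a diameter) or three (as a circumcircle).
The farthest pair is Q–S with squared distance 101. The circle on this segment as diameter has centre (2.5, -4) and r² = 101/4 = 25.25.
Check P: distance² to centre = 9.25 ≤ 25.25, so it lies inside.
All remaining points lie in this disk, and no smaller disk contains both endpoints, so this is the minimum enclosing circle.

25.25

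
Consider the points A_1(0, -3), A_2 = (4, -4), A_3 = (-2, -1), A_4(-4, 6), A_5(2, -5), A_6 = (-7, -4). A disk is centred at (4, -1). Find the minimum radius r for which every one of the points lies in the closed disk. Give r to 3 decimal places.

11.402

The required radius is the distance from (4, -1) to the farthest point.
Squared distances: 20, 9, 36, 113, 20, 130.
Maximum is 130, attained at A_6.
r = √130 ≈ 11.402.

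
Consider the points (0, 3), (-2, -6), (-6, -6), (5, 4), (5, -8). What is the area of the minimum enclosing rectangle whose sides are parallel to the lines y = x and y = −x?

In coordinates u = x + y, v = x − y the rectangle is axis-aligned; the map (x,y)→(u,v) scales areas by 2.
u-values: 3, -8, -12, 9, -3; range = 9 − (-12) = 21.
v-values: -3, 4, 0, 1, 13; range = 13 − (-3) = 16.
Area = (21 × 16) / 2 = 168.

168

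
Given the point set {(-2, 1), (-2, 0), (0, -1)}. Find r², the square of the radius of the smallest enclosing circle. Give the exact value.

Call the three points A, B, C in the order given.
Side lengths²: AB² = 1, AC² = 8, BC² = 5.
Since AC² = 8 ≥ 5 + 1 = 6, the angle opposite AC is not acute, so the smallest enclosing circle has AC as diameter.
Centre = midpoint of AC = (-1, 0), r² = 8/4 = 2.

2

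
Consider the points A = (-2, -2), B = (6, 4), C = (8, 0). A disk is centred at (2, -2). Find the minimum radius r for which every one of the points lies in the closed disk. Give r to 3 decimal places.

7.211

The required radius is the distance from (2, -2) to the farthest point.
Squared distances: 16, 52, 40.
Maximum is 52, attained at B.
r = √52 ≈ 7.211.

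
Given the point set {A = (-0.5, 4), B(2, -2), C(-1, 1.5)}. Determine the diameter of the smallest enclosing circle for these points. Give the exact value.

6.5

Side lengths²: AB² = 42.25, AC² = 6.5, BC² = 21.25.
Since AB² = 42.25 ≥ 21.25 + 6.5 = 27.75, the angle opposite AB is not acute, so the smallest enclosing circle has AB as diameter.
Centre = midpoint of AB = (0.75, 1), r² = 42.25/4 = 10.5625.
Diameter = 2r = 2√(10.5625) = 6.5.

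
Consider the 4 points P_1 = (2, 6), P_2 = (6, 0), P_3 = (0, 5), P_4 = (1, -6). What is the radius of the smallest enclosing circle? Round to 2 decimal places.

6.02

By Welzl's lemma the MEC is supported by two points (diametrically opposite) or three points (on a circumcircle).
The farthest pair is P_1–P_4 with squared distance 145. The circle on this segment as diameter has centre (1.5, 0) and r² = 145/4 = 36.25.
Check P_2: distance² to centre = 20.25 ≤ 36.25, so it lies inside.
All remaining points lie in this disk, and no smaller disk contains both endpoints, so this is the minimum enclosing circle.
r = √(36.25) ≈ 6.02.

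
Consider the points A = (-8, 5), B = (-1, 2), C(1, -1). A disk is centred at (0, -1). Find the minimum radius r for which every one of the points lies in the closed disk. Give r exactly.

The required radius is the distance from (0, -1) to the farthest point.
Squared distances: 100, 10, 1.
Maximum is 100, attained at A.
r = √100 = 10.

10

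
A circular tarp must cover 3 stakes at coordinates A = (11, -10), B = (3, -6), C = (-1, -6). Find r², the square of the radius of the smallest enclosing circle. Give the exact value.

Side lengths²: AB² = 80, AC² = 160, BC² = 16.
Since AC² = 160 ≥ 80 + 16 = 96, the angle opposite AC is not acute, so the smallest enclosing circle has AC as diameter.
Centre = midpoint of AC = (5, -8), r² = 160/4 = 40.

40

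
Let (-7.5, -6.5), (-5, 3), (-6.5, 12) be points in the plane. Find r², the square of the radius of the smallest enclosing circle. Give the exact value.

Call the three points A, B, C in the order given.
Side lengths²: AB² = 96.5, AC² = 343.25, BC² = 83.25.
Since AC² = 343.25 ≥ 96.5 + 83.25 = 179.75, the angle opposite AC is not acute, so the smallest enclosing circle has AC as diameter.
Centre = midpoint of AC = (-7, 2.75), r² = 343.25/4 = 85.8125.

85.8125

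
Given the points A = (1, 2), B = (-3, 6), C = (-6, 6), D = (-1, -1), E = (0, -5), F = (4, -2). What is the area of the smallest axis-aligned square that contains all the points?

The bounding box has width 10 and height 11.
An axis-aligned square enclosing the set must have side ≥ max(width, height).
So the minimum side is max(10, 11) = 11.
Area = 11² = 121.

121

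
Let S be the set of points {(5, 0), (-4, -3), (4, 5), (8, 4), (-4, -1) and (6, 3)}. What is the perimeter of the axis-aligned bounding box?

40

Width = max x − min x = 8 − (-4) = 12.
Height = max y − min y = 5 − (-3) = 8.
Perimeter = 2(12 + 8) = 40.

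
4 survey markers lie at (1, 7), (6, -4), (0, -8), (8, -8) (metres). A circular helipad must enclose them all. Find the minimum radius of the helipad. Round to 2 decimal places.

8.29

By Welzl's lemma the MEC is supported by two points (diametrically opposite) or three points (on a circumcircle).
The minimum enclosing circle is determined by three boundary points: (1, 7), (0, -8), (8, -8).
Their circumcentre is (4, -11/15) with r² = 15481/225.
The farthest remaining point (6, -4) is at distance² 3301/225 ≤ 15481/225.
r = √(15481/225) ≈ 8.29.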